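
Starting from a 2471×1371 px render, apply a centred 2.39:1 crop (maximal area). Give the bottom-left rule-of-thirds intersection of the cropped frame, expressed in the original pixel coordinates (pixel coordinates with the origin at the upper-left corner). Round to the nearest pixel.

x = 824 px, y = 858 px

2471/1371 < 2.39/1, so the 2.39:1 crop keeps the full width 2471 and trims height to 2471 × 1/2.39 = 1033.89 px.
Top offset = (1371 − 1033.89)/2 = 168.55 px; left offset = 0.
Bottom-left is one-third across and two-thirds down within the crop:
x = 0.00 + 1 × 2471.00/3 ≈ 824; y = 168.55 + 2 × 1033.89/3 ≈ 858.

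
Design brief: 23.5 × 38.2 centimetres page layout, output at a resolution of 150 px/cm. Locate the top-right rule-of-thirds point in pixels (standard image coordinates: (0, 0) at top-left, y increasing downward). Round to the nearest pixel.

In pixels the canvas is 23.5 × 150 = 3525 wide and 38.2 × 150 = 5730 tall.
The top-right point is two-thirds across and one-third down:
x = 2 × 3525/3 ≈ 2350; y = 1 × 5730/3 ≈ 1910.

x = 2350 px, y = 1910 px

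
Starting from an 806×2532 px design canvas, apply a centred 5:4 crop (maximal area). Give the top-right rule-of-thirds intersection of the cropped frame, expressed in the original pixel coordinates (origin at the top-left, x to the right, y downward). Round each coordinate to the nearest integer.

(537, 1159)

806/2532 < 5/4, so the 5:4 crop keeps the full width 806 and trims height to 806 × 4/5 = 644.80 px.
Top offset = (2532 − 644.80)/2 = 943.60 px; left offset = 0.
Top-right is two-thirds across and one-third down within the crop:
x = 0.00 + 2 × 806.00/3 ≈ 537; y = 943.60 + 1 × 644.80/3 ≈ 1159.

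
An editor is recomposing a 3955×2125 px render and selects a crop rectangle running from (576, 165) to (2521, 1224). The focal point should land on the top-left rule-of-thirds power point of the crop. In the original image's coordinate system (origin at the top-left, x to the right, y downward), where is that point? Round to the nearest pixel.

(1224, 518)

Crop width = 2521 − 576 = 1945 px; one third is 648.33 px.
Crop height = 1224 − 165 = 1059 px; one third is 353.00 px.
The top-left point is one-third across and one-third down within the crop:
x = 576 + 1 × 648.33 ≈ 1224; y = 165 + 1 × 353.00 ≈ 518.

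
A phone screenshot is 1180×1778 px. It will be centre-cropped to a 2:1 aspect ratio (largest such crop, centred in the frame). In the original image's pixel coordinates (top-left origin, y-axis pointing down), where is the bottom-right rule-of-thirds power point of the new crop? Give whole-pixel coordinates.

1180/1778 < 2/1, so the 2:1 crop keeps the full width 1180 and trims height to 1180 × 1/2 = 590.00 px.
Top offset = (1778 − 590.00)/2 = 594.00 px; left offset = 0.
Bottom-right is two-thirds across and two-thirds down within the crop:
x = 0.00 + 2 × 1180.00/3 ≈ 787; y = 594.00 + 2 × 590.00/3 ≈ 987.

x = 787 px, y = 987 px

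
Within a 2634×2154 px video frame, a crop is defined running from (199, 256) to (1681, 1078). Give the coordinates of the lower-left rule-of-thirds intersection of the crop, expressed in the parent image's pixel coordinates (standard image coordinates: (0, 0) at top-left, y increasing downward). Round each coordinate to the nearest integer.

Crop width = 1681 − 199 = 1482 px; one third is 494.00 px.
Crop height = 1078 − 256 = 822 px; one third is 274.00 px.
The lower-left point is one-third across and two-thirds down within the crop:
x = 199 + 1 × 494.00 ≈ 693; y = 256 + 2 × 274.00 ≈ 804.

x = 693 px, y = 804 px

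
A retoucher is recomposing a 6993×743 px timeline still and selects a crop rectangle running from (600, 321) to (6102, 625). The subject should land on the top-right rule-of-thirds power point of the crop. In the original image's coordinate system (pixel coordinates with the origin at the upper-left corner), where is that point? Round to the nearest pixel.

(4268, 422)

Crop width = 6102 − 600 = 5502 px; one third is 1834.00 px.
Crop height = 625 − 321 = 304 px; one third is 101.33 px.
The top-right point is two-thirds across and one-third down within the crop:
x = 600 + 2 × 1834.00 ≈ 4268; y = 321 + 1 × 101.33 ≈ 422.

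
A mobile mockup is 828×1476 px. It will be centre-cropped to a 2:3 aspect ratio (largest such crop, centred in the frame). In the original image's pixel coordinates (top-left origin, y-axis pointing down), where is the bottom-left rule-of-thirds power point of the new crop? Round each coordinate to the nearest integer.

828/1476 < 2/3, so the 2:3 crop keeps the full width 828 and trims height to 828 × 3/2 = 1242.00 px.
Top offset = (1476 − 1242.00)/2 = 117.00 px; left offset = 0.
Bottom-left is one-third across and two-thirds down within the crop:
x = 0.00 + 1 × 828.00/3 ≈ 276; y = 117.00 + 2 × 1242.00/3 ≈ 945.

(276, 945)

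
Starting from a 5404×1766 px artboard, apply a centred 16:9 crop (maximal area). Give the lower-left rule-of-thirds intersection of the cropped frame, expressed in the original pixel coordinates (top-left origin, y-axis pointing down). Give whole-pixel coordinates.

(2179, 1177)

5404/1766 > 16/9, so the 16:9 crop keeps the full height 1766 and trims width to 1766 × 16/9 = 3139.56 px.
Left offset = (5404 − 3139.56)/2 = 1132.22 px; top offset = 0.
Lower-left is one-third across and two-thirds down within the crop:
x = 1132.22 + 1 × 3139.56/3 ≈ 2179; y = 0.00 + 2 × 1766.00/3 ≈ 1177.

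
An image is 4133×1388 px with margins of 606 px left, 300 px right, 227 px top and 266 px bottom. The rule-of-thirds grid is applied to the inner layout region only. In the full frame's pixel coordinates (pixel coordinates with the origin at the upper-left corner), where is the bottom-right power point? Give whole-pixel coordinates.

Content width = 4133 − 606 − 300 = 3227 px; content height = 1388 − 227 − 266 = 895 px.
Bottom-right is two-thirds across and two-thirds down within the inner layout region.
x = 606 + 2 × 3227/3 = 606 + 2151.33 ≈ 2757
y = 227 + 2 × 895/3 = 227 + 596.67 ≈ 824

(2757, 824)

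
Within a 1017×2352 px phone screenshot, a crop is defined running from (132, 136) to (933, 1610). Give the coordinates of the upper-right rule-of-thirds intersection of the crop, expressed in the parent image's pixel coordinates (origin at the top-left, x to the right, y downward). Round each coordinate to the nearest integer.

Crop width = 933 − 132 = 801 px; one third is 267.00 px.
Crop height = 1610 − 136 = 1474 px; one third is 491.33 px.
The upper-right point is two-thirds across and one-third down within the crop:
x = 132 + 2 × 267.00 ≈ 666; y = 136 + 1 × 491.33 ≈ 627.

(666, 627)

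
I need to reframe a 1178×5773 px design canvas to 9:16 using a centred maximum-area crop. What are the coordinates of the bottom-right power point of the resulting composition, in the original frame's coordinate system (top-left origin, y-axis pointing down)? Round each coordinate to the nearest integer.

x = 785 px, y = 3236 px

1178/5773 < 9/16, so the 9:16 crop keeps the full width 1178 and trims height to 1178 × 16/9 = 2094.22 px.
Top offset = (5773 − 2094.22)/2 = 1839.39 px; left offset = 0.
Bottom-right is two-thirds across and two-thirds down within the crop:
x = 0.00 + 2 × 1178.00/3 ≈ 785; y = 1839.39 + 2 × 2094.22/3 ≈ 3236.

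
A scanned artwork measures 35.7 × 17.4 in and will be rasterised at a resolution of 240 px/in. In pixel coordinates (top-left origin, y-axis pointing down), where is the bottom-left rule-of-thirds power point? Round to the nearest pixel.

x = 2856 px, y = 2784 px

In pixels the canvas is 35.7 × 240 = 8568 wide and 17.4 × 240 = 4176 tall.
The bottom-left point is one-third across and two-thirds down:
x = 1 × 8568/3 ≈ 2856; y = 2 × 4176/3 ≈ 2784.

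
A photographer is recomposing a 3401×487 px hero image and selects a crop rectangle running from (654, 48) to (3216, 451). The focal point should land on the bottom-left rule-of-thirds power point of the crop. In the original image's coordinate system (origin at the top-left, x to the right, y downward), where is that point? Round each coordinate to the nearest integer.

Crop width = 3216 − 654 = 2562 px; one third is 854.00 px.
Crop height = 451 − 48 = 403 px; one third is 134.33 px.
The bottom-left point is one-third across and two-thirds down within the crop:
x = 654 + 1 × 854.00 ≈ 1508; y = 48 + 2 × 134.33 ≈ 317.

x = 1508 px, y = 317 px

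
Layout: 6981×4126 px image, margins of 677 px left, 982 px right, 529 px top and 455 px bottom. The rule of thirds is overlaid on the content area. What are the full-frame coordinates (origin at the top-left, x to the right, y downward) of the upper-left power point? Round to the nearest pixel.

(2451, 1576)

Content width = 6981 − 677 − 982 = 5322 px; content height = 4126 − 529 − 455 = 3142 px.
Upper-left is one-third across and one-third down within the content area.
x = 677 + 1 × 5322/3 = 677 + 1774.00 ≈ 2451
y = 529 + 1 × 3142/3 = 529 + 1047.33 ≈ 1576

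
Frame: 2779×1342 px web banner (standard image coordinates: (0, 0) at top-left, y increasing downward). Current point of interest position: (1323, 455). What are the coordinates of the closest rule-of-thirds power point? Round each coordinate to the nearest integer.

Third lines: x ∈ {926, 1853}, y ∈ {447, 895}.
1323 is closer to x = 926; 455 is closer to y = 447.
So the nearest intersection is the upper-left power point.

x = 926 px, y = 447 px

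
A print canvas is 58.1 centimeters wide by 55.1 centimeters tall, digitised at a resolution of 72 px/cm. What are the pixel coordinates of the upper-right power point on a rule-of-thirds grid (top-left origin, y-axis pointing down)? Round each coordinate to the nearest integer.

In pixels the canvas is 58.1 × 72 = 4183.2 wide and 55.1 × 72 = 3967.2 tall.
The upper-right point is two-thirds across and one-third down:
x = 2 × 4183.2/3 ≈ 2789; y = 1 × 3967.2/3 ≈ 1322.

(2789, 1322)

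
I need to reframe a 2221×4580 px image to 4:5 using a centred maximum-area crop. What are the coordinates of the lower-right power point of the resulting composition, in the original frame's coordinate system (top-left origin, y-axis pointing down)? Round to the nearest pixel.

2221/4580 < 4/5, so the 4:5 crop keeps the full width 2221 and trims height to 2221 × 5/4 = 2776.25 px.
Top offset = (4580 − 2776.25)/2 = 901.88 px; left offset = 0.
Lower-right is two-thirds across and two-thirds down within the crop:
x = 0.00 + 2 × 2221.00/3 ≈ 1481; y = 901.88 + 2 × 2776.25/3 ≈ 2753.

x = 1481 px, y = 2753 px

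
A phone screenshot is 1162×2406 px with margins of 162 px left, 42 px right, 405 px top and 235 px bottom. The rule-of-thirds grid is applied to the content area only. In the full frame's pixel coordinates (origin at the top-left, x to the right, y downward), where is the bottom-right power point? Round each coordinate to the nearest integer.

x = 801 px, y = 1582 px

Content width = 1162 − 162 − 42 = 958 px; content height = 2406 − 405 − 235 = 1766 px.
Bottom-right is two-thirds across and two-thirds down within the content area.
x = 162 + 2 × 958/3 = 162 + 638.67 ≈ 801
y = 405 + 2 × 1766/3 = 405 + 1177.33 ≈ 1582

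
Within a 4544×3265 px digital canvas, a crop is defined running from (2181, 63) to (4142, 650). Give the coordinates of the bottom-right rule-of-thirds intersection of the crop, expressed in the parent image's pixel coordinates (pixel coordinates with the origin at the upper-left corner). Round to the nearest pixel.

(3488, 454)

Crop width = 4142 − 2181 = 1961 px; one third is 653.67 px.
Crop height = 650 − 63 = 587 px; one third is 195.67 px.
The bottom-right point is two-thirds across and two-thirds down within the crop:
x = 2181 + 2 × 653.67 ≈ 3488; y = 63 + 2 × 195.67 ≈ 454.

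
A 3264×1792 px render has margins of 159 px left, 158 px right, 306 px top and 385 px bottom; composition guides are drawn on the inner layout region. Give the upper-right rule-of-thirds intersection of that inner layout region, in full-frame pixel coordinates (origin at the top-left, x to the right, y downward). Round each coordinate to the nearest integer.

(2124, 673)

Content width = 3264 − 159 − 158 = 2947 px; content height = 1792 − 306 − 385 = 1101 px.
Upper-right is two-thirds across and one-third down within the inner layout region.
x = 159 + 2 × 2947/3 = 159 + 1964.67 ≈ 2124
y = 306 + 1 × 1101/3 = 306 + 367.00 ≈ 673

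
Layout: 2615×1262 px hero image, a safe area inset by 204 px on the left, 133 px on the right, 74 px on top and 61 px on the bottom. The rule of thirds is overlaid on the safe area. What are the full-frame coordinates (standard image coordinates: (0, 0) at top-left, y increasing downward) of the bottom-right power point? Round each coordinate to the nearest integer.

(1723, 825)

Content width = 2615 − 204 − 133 = 2278 px; content height = 1262 − 74 − 61 = 1127 px.
Bottom-right is two-thirds across and two-thirds down within the safe area.
x = 204 + 2 × 2278/3 = 204 + 1518.67 ≈ 1723
y = 74 + 2 × 1127/3 = 74 + 751.33 ≈ 825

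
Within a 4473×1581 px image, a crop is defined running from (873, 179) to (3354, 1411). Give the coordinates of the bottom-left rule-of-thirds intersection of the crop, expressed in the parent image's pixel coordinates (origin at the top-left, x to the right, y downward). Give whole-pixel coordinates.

(1700, 1000)

Crop width = 3354 − 873 = 2481 px; one third is 827.00 px.
Crop height = 1411 − 179 = 1232 px; one third is 410.67 px.
The bottom-left point is one-third across and two-thirds down within the crop:
x = 873 + 1 × 827.00 ≈ 1700; y = 179 + 2 × 410.67 ≈ 1000.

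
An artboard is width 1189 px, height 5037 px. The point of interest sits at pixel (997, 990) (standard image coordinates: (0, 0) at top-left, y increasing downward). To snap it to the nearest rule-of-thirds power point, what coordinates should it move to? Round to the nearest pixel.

Third lines: x ∈ {396, 793}, y ∈ {1679, 3358}.
997 is closer to x = 793; 990 is closer to y = 1679.
So the nearest intersection is the upper-right power point.

(793, 1679)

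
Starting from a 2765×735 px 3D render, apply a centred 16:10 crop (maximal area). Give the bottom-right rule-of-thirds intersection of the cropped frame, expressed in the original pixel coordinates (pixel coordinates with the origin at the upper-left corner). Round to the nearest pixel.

2765/735 > 16/10, so the 16:10 crop keeps the full height 735 and trims width to 735 × 16/10 = 1176.00 px.
Left offset = (2765 − 1176.00)/2 = 794.50 px; top offset = 0.
Bottom-right is two-thirds across and two-thirds down within the crop:
x = 794.50 + 2 × 1176.00/3 ≈ 1579; y = 0.00 + 2 × 735.00/3 ≈ 490.

x = 1579 px, y = 490 px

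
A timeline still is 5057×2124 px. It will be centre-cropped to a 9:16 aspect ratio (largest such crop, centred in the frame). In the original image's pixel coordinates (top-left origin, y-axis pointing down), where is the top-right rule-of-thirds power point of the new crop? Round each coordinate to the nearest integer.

5057/2124 > 9/16, so the 9:16 crop keeps the full height 2124 and trims width to 2124 × 9/16 = 1194.75 px.
Left offset = (5057 − 1194.75)/2 = 1931.12 px; top offset = 0.
Top-right is two-thirds across and one-third down within the crop:
x = 1931.12 + 2 × 1194.75/3 ≈ 2728; y = 0.00 + 1 × 2124.00/3 ≈ 708.

(2728, 708)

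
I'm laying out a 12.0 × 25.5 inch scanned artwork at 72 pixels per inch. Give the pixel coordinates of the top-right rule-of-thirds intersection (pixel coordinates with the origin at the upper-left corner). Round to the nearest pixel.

In pixels the canvas is 12.0 × 72 = 864 wide and 25.5 × 72 = 1836 tall.
The top-right point is two-thirds across and one-third down:
x = 2 × 864/3 ≈ 576; y = 1 × 1836/3 ≈ 612.

(576, 612)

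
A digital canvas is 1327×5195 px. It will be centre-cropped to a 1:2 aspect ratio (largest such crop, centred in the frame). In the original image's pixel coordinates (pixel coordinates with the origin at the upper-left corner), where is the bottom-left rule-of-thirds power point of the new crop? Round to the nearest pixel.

1327/5195 < 1/2, so the 1:2 crop keeps the full width 1327 and trims height to 1327 × 2/1 = 2654.00 px.
Top offset = (5195 − 2654.00)/2 = 1270.50 px; left offset = 0.
Bottom-left is one-third across and two-thirds down within the crop:
x = 0.00 + 1 × 1327.00/3 ≈ 442; y = 1270.50 + 2 × 2654.00/3 ≈ 3040.

(442, 3040)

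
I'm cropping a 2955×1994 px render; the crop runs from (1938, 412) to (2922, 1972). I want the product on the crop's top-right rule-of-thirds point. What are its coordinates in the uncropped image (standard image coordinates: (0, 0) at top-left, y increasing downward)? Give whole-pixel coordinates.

Crop width = 2922 − 1938 = 984 px; one third is 328.00 px.
Crop height = 1972 − 412 = 1560 px; one third is 520.00 px.
The top-right point is two-thirds across and one-third down within the crop:
x = 1938 + 2 × 328.00 ≈ 2594; y = 412 + 1 × 520.00 ≈ 932.

(2594, 932)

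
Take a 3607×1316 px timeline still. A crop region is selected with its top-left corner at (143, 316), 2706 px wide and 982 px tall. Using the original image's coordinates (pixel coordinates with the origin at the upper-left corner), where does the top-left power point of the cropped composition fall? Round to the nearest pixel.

One third of the crop width 2706 is 902.00 px.
One third of the crop height 982 is 327.33 px.
The top-left point is one-third across and one-third down within the crop:
x = 143 + 1 × 902.00 ≈ 1045; y = 316 + 1 × 327.33 ≈ 643.

x = 1045 px, y = 643 px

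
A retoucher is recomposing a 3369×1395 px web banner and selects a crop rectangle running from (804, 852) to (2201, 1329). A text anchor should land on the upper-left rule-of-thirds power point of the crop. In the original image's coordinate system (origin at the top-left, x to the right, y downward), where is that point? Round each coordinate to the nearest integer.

Crop width = 2201 − 804 = 1397 px; one third is 465.67 px.
Crop height = 1329 − 852 = 477 px; one third is 159.00 px.
The upper-left point is one-third across and one-third down within the crop:
x = 804 + 1 × 465.67 ≈ 1270; y = 852 + 1 × 159.00 ≈ 1011.

(1270, 1011)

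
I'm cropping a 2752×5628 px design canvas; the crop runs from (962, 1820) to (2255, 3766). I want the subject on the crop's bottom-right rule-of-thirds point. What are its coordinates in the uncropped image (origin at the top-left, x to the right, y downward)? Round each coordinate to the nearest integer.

(1824, 3117)

Crop width = 2255 − 962 = 1293 px; one third is 431.00 px.
Crop height = 3766 − 1820 = 1946 px; one third is 648.67 px.
The bottom-right point is two-thirds across and two-thirds down within the crop:
x = 962 + 2 × 431.00 ≈ 1824; y = 1820 + 2 × 648.67 ≈ 3117.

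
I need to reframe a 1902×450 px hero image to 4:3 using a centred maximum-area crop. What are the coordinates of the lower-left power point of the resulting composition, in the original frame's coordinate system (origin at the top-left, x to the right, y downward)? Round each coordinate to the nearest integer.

x = 851 px, y = 300 px

1902/450 > 4/3, so the 4:3 crop keeps the full height 450 and trims width to 450 × 4/3 = 600.00 px.
Left offset = (1902 − 600.00)/2 = 651.00 px; top offset = 0.
Lower-left is one-third across and two-thirds down within the crop:
x = 651.00 + 1 × 600.00/3 ≈ 851; y = 0.00 + 2 × 450.00/3 ≈ 300.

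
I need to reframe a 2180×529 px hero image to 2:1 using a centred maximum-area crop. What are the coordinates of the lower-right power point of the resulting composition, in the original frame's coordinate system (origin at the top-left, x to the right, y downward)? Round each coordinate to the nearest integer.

2180/529 > 2/1, so the 2:1 crop keeps the full height 529 and trims width to 529 × 2/1 = 1058.00 px.
Left offset = (2180 − 1058.00)/2 = 561.00 px; top offset = 0.
Lower-right is two-thirds across and two-thirds down within the crop:
x = 561.00 + 2 × 1058.00/3 ≈ 1266; y = 0.00 + 2 × 529.00/3 ≈ 353.

(1266, 353)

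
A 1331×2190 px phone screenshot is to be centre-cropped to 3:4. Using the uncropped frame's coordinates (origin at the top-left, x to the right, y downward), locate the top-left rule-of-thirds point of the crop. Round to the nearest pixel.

1331/2190 < 3/4, so the 3:4 crop keeps the full width 1331 and trims height to 1331 × 4/3 = 1774.67 px.
Top offset = (2190 − 1774.67)/2 = 207.67 px; left offset = 0.
Top-left is one-third across and one-third down within the crop:
x = 0.00 + 1 × 1331.00/3 ≈ 444; y = 207.67 + 1 × 1774.67/3 ≈ 799.

(444, 799)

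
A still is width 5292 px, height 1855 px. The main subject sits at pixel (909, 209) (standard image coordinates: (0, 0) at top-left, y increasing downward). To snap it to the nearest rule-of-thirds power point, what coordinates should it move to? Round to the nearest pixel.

Third lines: x ∈ {1764, 3528}, y ∈ {618, 1237}.
909 is closer to x = 1764; 209 is closer to y = 618.
So the nearest intersection is the upper-left power point.

x = 1764 px, y = 618 px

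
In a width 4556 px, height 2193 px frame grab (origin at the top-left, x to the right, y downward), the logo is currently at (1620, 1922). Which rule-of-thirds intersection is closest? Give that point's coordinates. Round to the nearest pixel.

x = 1519 px, y = 1462 px

Third lines: x ∈ {1519, 3037}, y ∈ {731, 1462}.
1620 is closer to x = 1519; 1922 is closer to y = 1462.
So the nearest intersection is the lower-left power point.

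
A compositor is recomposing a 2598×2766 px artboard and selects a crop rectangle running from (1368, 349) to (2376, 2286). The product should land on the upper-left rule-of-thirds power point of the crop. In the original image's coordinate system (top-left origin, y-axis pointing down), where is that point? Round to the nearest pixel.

Crop width = 2376 − 1368 = 1008 px; one third is 336.00 px.
Crop height = 2286 − 349 = 1937 px; one third is 645.67 px.
The upper-left point is one-third across and one-third down within the crop:
x = 1368 + 1 × 336.00 ≈ 1704; y = 349 + 1 × 645.67 ≈ 995.

(1704, 995)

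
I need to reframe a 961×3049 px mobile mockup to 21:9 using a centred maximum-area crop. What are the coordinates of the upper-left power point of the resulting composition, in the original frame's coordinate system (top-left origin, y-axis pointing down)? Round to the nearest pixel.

961/3049 < 21/9, so the 21:9 crop keeps the full width 961 and trims height to 961 × 9/21 = 411.86 px.
Top offset = (3049 − 411.86)/2 = 1318.57 px; left offset = 0.
Upper-left is one-third across and one-third down within the crop:
x = 0.00 + 1 × 961.00/3 ≈ 320; y = 1318.57 + 1 × 411.86/3 ≈ 1456.

(320, 1456)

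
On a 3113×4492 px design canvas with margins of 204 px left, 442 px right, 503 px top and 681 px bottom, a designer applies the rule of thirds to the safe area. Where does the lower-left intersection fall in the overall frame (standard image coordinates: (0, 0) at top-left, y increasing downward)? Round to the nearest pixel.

Content width = 3113 − 204 − 442 = 2467 px; content height = 4492 − 503 − 681 = 3308 px.
Lower-left is one-third across and two-thirds down within the safe area.
x = 204 + 1 × 2467/3 = 204 + 822.33 ≈ 1026
y = 503 + 2 × 3308/3 = 503 + 2205.33 ≈ 2708

x = 1026 px, y = 2708 px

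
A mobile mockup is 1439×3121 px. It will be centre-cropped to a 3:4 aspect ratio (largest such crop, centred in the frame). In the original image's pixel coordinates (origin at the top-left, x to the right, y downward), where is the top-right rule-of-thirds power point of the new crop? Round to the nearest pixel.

1439/3121 < 3/4, so the 3:4 crop keeps the full width 1439 and trims height to 1439 × 4/3 = 1918.67 px.
Top offset = (3121 − 1918.67)/2 = 601.17 px; left offset = 0.
Top-right is two-thirds across and one-third down within the crop:
x = 0.00 + 2 × 1439.00/3 ≈ 959; y = 601.17 + 1 × 1918.67/3 ≈ 1241.

(959, 1241)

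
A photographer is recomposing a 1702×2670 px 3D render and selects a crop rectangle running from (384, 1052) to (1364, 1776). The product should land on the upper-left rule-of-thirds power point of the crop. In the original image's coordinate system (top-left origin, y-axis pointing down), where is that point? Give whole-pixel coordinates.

Crop width = 1364 − 384 = 980 px; one third is 326.67 px.
Crop height = 1776 − 1052 = 724 px; one third is 241.33 px.
The upper-left point is one-third across and one-third down within the crop:
x = 384 + 1 × 326.67 ≈ 711; y = 1052 + 1 × 241.33 ≈ 1293.

x = 711 px, y = 1293 px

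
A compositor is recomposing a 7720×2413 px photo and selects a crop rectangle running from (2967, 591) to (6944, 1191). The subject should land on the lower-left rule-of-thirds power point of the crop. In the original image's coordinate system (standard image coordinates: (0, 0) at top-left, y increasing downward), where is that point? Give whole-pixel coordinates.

Crop width = 6944 − 2967 = 3977 px; one third is 1325.67 px.
Crop height = 1191 − 591 = 600 px; one third is 200.00 px.
The lower-left point is one-third across and two-thirds down within the crop:
x = 2967 + 1 × 1325.67 ≈ 4293; y = 591 + 2 × 200.00 ≈ 991.

(4293, 991)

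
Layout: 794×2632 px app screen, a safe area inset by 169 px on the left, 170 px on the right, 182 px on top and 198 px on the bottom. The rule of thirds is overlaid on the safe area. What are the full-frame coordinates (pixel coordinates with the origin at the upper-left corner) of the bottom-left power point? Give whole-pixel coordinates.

x = 321 px, y = 1683 px

Content width = 794 − 169 − 170 = 455 px; content height = 2632 − 182 − 198 = 2252 px.
Bottom-left is one-third across and two-thirds down within the safe area.
x = 169 + 1 × 455/3 = 169 + 151.67 ≈ 321
y = 182 + 2 × 2252/3 = 182 + 1501.33 ≈ 1683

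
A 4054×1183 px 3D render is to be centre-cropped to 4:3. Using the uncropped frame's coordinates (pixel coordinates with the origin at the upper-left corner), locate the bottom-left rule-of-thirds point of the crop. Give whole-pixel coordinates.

4054/1183 > 4/3, so the 4:3 crop keeps the full height 1183 and trims width to 1183 × 4/3 = 1577.33 px.
Left offset = (4054 − 1577.33)/2 = 1238.33 px; top offset = 0.
Bottom-left is one-third across and two-thirds down within the crop:
x = 1238.33 + 1 × 1577.33/3 ≈ 1764; y = 0.00 + 2 × 1183.00/3 ≈ 789.

(1764, 789)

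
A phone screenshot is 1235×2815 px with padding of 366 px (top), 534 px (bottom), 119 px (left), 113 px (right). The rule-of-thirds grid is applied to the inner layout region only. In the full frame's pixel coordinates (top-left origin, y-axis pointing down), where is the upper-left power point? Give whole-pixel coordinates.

Content width = 1235 − 119 − 113 = 1003 px; content height = 2815 − 366 − 534 = 1915 px.
Upper-left is one-third across and one-third down within the inner layout region.
x = 119 + 1 × 1003/3 = 119 + 334.33 ≈ 453
y = 366 + 1 × 1915/3 = 366 + 638.33 ≈ 1004

x = 453 px, y = 1004 px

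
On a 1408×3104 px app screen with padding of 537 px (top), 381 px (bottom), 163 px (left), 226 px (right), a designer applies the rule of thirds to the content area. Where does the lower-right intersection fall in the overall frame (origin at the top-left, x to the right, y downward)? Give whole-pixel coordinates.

Content width = 1408 − 163 − 226 = 1019 px; content height = 3104 − 537 − 381 = 2186 px.
Lower-right is two-thirds across and two-thirds down within the content area.
x = 163 + 2 × 1019/3 = 163 + 679.33 ≈ 842
y = 537 + 2 × 2186/3 = 537 + 1457.33 ≈ 1994

(842, 1994)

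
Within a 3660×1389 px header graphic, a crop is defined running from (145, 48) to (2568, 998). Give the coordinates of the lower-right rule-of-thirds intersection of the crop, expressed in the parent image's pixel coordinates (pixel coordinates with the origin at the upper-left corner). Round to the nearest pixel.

(1760, 681)

Crop width = 2568 − 145 = 2423 px; one third is 807.67 px.
Crop height = 998 − 48 = 950 px; one third is 316.67 px.
The lower-right point is two-thirds across and two-thirds down within the crop:
x = 145 + 2 × 807.67 ≈ 1760; y = 48 + 2 × 316.67 ≈ 681.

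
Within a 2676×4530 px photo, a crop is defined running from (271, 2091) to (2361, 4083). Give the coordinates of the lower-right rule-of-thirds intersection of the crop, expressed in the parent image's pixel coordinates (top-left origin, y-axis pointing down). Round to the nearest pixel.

Crop width = 2361 − 271 = 2090 px; one third is 696.67 px.
Crop height = 4083 − 2091 = 1992 px; one third is 664.00 px.
The lower-right point is two-thirds across and two-thirds down within the crop:
x = 271 + 2 × 696.67 ≈ 1664; y = 2091 + 2 × 664.00 ≈ 3419.

x = 1664 px, y = 3419 px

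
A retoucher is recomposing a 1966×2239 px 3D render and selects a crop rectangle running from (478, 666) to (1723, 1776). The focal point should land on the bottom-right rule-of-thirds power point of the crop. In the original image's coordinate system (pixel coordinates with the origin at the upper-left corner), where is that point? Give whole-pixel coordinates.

(1308, 1406)

Crop width = 1723 − 478 = 1245 px; one third is 415.00 px.
Crop height = 1776 − 666 = 1110 px; one third is 370.00 px.
The bottom-right point is two-thirds across and two-thirds down within the crop:
x = 478 + 2 × 415.00 ≈ 1308; y = 666 + 2 × 370.00 ≈ 1406.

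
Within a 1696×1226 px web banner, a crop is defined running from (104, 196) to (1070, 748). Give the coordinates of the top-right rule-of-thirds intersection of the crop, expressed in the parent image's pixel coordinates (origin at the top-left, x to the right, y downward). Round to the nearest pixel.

Crop width = 1070 − 104 = 966 px; one third is 322.00 px.
Crop height = 748 − 196 = 552 px; one third is 184.00 px.
The top-right point is two-thirds across and one-third down within the crop:
x = 104 + 2 × 322.00 ≈ 748; y = 196 + 1 × 184.00 ≈ 380.

x = 748 px, y = 380 px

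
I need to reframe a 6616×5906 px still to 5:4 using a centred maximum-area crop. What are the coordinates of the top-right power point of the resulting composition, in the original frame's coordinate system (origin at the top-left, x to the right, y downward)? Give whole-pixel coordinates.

x = 4411 px, y = 2071 px

6616/5906 < 5/4, so the 5:4 crop keeps the full width 6616 and trims height to 6616 × 4/5 = 5292.80 px.
Top offset = (5906 − 5292.80)/2 = 306.60 px; left offset = 0.
Top-right is two-thirds across and one-third down within the crop:
x = 0.00 + 2 × 6616.00/3 ≈ 4411; y = 306.60 + 1 × 5292.80/3 ≈ 2071.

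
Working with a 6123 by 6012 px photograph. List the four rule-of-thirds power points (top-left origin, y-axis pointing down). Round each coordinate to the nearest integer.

One third of 6123 is 2041; one third of 6012 is 2004.
Vertical third lines at x = 2041 and x = 4082; horizontal third lines at y = 2004 and y = 4008.

(2041, 2004), (4082, 2004), (2041, 4008), (4082, 4008)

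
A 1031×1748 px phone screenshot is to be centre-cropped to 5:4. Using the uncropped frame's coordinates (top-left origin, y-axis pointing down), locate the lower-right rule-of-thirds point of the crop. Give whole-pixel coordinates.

1031/1748 < 5/4, so the 5:4 crop keeps the full width 1031 and trims height to 1031 × 4/5 = 824.80 px.
Top offset = (1748 − 824.80)/2 = 461.60 px; left offset = 0.
Lower-right is two-thirds across and two-thirds down within the crop:
x = 0.00 + 2 × 1031.00/3 ≈ 687; y = 461.60 + 2 × 824.80/3 ≈ 1011.

x = 687 px, y = 1011 px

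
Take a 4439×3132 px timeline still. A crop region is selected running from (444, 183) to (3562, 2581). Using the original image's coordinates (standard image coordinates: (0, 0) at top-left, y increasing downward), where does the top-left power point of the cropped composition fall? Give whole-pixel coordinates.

(1483, 982)

Crop width = 3562 − 444 = 3118 px; one third is 1039.33 px.
Crop height = 2581 − 183 = 2398 px; one third is 799.33 px.
The top-left point is one-third across and one-third down within the crop:
x = 444 + 1 × 1039.33 ≈ 1483; y = 183 + 1 × 799.33 ≈ 982.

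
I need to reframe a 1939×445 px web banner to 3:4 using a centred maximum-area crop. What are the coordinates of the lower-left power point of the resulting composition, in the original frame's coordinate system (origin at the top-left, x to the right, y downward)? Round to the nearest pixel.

x = 914 px, y = 297 px

1939/445 > 3/4, so the 3:4 crop keeps the full height 445 and trims width to 445 × 3/4 = 333.75 px.
Left offset = (1939 − 333.75)/2 = 802.62 px; top offset = 0.
Lower-left is one-third across and two-thirds down within the crop:
x = 802.62 + 1 × 333.75/3 ≈ 914; y = 0.00 + 2 × 445.00/3 ≈ 297.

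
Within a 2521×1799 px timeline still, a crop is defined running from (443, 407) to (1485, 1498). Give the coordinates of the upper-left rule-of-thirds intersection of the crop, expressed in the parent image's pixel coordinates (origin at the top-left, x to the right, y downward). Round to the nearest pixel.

(790, 771)

Crop width = 1485 − 443 = 1042 px; one third is 347.33 px.
Crop height = 1498 − 407 = 1091 px; one third is 363.67 px.
The upper-left point is one-third across and one-third down within the crop:
x = 443 + 1 × 347.33 ≈ 790; y = 407 + 1 × 363.67 ≈ 771.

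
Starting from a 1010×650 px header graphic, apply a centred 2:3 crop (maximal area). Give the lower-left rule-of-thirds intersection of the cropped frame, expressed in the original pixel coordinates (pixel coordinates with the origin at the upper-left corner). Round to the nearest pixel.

(433, 433)

1010/650 > 2/3, so the 2:3 crop keeps the full height 650 and trims width to 650 × 2/3 = 433.33 px.
Left offset = (1010 − 433.33)/2 = 288.33 px; top offset = 0.
Lower-left is one-third across and two-thirds down within the crop:
x = 288.33 + 1 × 433.33/3 ≈ 433; y = 0.00 + 2 × 650.00/3 ≈ 433.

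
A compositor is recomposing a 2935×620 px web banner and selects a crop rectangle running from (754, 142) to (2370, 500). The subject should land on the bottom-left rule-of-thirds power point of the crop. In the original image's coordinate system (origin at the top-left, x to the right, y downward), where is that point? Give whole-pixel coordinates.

(1293, 381)

Crop width = 2370 − 754 = 1616 px; one third is 538.67 px.
Crop height = 500 − 142 = 358 px; one third is 119.33 px.
The bottom-left point is one-third across and two-thirds down within the crop:
x = 754 + 1 × 538.67 ≈ 1293; y = 142 + 2 × 119.33 ≈ 381.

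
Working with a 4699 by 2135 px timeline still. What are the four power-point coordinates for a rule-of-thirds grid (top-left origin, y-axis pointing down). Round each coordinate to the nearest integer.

One third of 4699 is 1566.33; one third of 2135 is 711.67.
Vertical third lines at x = 1566 and x = 3133; horizontal third lines at y = 712 and y = 1423.

(1566, 712), (3133, 712), (1566, 1423), (3133, 1423)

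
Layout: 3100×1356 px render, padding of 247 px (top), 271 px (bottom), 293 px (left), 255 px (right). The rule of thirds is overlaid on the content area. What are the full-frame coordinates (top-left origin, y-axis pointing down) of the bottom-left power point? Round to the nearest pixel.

x = 1144 px, y = 806 px

Content width = 3100 − 293 − 255 = 2552 px; content height = 1356 − 247 − 271 = 838 px.
Bottom-left is one-third across and two-thirds down within the content area.
x = 293 + 1 × 2552/3 = 293 + 850.67 ≈ 1144
y = 247 + 2 × 838/3 = 247 + 558.67 ≈ 806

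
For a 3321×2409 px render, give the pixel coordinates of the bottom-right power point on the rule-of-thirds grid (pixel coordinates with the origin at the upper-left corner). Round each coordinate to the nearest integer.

The bottom-right point sits two-thirds of the way across and two-thirds of the way down.
x = 2 × 3321/3 ≈ 2214; y = 2 × 2409/3 ≈ 1606.

(2214, 1606)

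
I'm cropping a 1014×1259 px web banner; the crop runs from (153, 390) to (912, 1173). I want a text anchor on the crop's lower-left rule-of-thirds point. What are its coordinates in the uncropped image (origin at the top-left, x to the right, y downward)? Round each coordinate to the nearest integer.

Crop width = 912 − 153 = 759 px; one third is 253.00 px.
Crop height = 1173 − 390 = 783 px; one third is 261.00 px.
The lower-left point is one-third across and two-thirds down within the crop:
x = 153 + 1 × 253.00 ≈ 406; y = 390 + 2 × 261.00 ≈ 912.

x = 406 px, y = 912 px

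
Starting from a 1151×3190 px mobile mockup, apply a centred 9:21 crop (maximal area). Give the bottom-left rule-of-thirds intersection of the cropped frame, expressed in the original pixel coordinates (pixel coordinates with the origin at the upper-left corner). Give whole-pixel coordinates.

1151/3190 < 9/21, so the 9:21 crop keeps the full width 1151 and trims height to 1151 × 21/9 = 2685.67 px.
Top offset = (3190 − 2685.67)/2 = 252.17 px; left offset = 0.
Bottom-left is one-third across and two-thirds down within the crop:
x = 0.00 + 1 × 1151.00/3 ≈ 384; y = 252.17 + 2 × 2685.67/3 ≈ 2043.

(384, 2043)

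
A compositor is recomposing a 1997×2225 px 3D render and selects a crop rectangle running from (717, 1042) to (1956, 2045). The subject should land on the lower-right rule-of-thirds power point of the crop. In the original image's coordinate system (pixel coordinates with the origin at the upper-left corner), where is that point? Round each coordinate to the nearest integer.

(1543, 1711)

Crop width = 1956 − 717 = 1239 px; one third is 413.00 px.
Crop height = 2045 − 1042 = 1003 px; one third is 334.33 px.
The lower-right point is two-thirds across and two-thirds down within the crop:
x = 717 + 2 × 413.00 ≈ 1543; y = 1042 + 2 × 334.33 ≈ 1711.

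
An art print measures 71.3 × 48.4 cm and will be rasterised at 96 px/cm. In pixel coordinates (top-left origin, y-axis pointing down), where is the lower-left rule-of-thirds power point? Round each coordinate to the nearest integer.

In pixels the canvas is 71.3 × 96 = 6844.8 wide and 48.4 × 96 = 4646.4 tall.
The lower-left point is one-third across and two-thirds down:
x = 1 × 6844.8/3 ≈ 2282; y = 2 × 4646.4/3 ≈ 3098.

(2282, 3098)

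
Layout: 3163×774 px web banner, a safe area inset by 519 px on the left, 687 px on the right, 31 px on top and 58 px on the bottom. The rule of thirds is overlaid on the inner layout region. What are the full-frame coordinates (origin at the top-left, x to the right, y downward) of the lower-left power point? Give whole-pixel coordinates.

Content width = 3163 − 519 − 687 = 1957 px; content height = 774 − 31 − 58 = 685 px.
Lower-left is one-third across and two-thirds down within the inner layout region.
x = 519 + 1 × 1957/3 = 519 + 652.33 ≈ 1171
y = 31 + 2 × 685/3 = 31 + 456.67 ≈ 488

(1171, 488)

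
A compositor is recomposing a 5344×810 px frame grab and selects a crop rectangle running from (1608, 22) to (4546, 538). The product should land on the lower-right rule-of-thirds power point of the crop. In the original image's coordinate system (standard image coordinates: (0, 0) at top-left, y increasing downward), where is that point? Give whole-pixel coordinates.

x = 3567 px, y = 366 px

Crop width = 4546 − 1608 = 2938 px; one third is 979.33 px.
Crop height = 538 − 22 = 516 px; one third is 172.00 px.
The lower-right point is two-thirds across and two-thirds down within the crop:
x = 1608 + 2 × 979.33 ≈ 3567; y = 22 + 2 × 172.00 ≈ 366.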